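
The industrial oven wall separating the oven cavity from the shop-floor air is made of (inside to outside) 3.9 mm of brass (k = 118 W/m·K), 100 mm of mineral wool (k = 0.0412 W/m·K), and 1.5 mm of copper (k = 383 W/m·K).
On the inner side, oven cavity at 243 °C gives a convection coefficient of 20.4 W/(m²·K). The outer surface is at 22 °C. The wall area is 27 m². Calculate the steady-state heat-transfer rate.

Q ≈ 2410 W

Thermal resistances in series:
R_inner film = 1/(h_i·A) = 1/(20.4×27) = 0.001816 K/W
R_brass = L/(kA) = 0.0039/(118×27) = 1.224×10^-6 K/W
R_mineral wool = L/(kA) = 0.1/(0.0412×27) = 0.0899 K/W
R_copper = L/(kA) = 0.0015/(383×27) = 1.451×10^-7 K/W
R_total = 0.09171 K/W
Q = ΔT / R_total = 221 / 0.09171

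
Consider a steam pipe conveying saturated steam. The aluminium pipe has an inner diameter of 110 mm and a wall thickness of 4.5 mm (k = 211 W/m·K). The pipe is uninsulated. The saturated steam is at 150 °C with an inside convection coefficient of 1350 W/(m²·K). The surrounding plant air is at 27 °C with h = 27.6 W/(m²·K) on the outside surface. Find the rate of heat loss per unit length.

Cylindrical conduction, so R = ln(r₂/r₁)/(2πkL) per layer, in series:
R_inner film = 1/(h_i·2πr₁L) = 1/(1350×2π×0.055×1) = 0.002144 K/W
R_aluminium pipe wall = ln(59.5/55)/(2π×211×1) = 5.932×10^-5 K/W
R_outer film = 1/(h_o·2πr_oL) = 1/(27.6×2π×0.0595×1) = 0.09692 K/W
R_total = 0.09912 K/W
Q = ΔT/R_total = 123/0.09912

q′ ≈ 1240 W/m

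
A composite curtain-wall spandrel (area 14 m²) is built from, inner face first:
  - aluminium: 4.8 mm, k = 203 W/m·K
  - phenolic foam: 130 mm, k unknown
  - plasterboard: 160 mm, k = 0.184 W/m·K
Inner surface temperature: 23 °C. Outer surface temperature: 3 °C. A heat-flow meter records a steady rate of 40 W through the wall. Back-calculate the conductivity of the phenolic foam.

k ≈ 0.0212 W/(m·K)

Series thermal resistances:
R_aluminium = L/(kA) = 0.0048/(203×14) = 1.689×10^-6 K/W
R_plasterboard = L/(kA) = 0.16/(0.184×14) = 0.06211 K/W
Sum of known resistances R_other = 0.06211 K/W
Total R = ΔT/Q = 20/40 = 0.5 K/W
R_phenolic foam = R_total − R_other = 0.4379 K/W
k = L/(R·A) = 0.13/(0.4379×14)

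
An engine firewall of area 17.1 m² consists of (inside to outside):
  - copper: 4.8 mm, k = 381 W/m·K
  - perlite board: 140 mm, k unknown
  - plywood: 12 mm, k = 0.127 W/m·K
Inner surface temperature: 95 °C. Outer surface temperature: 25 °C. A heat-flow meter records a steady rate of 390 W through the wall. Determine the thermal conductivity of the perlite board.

Model the wall as resistances in series:
R_copper = L/(kA) = 0.0048/(381×17.1) = 7.368×10^-7 K/W
R_plywood = L/(kA) = 0.012/(0.127×17.1) = 0.005526 K/W
Sum of known resistances R_other = 0.005526 K/W
Total R = ΔT/Q = 70/390 = 0.1795 K/W
R_perlite board = R_total − R_other = 0.174 K/W
k = L/(R·A) = 0.14/(0.174×17.1)

k ≈ 0.0471 W/(m·K)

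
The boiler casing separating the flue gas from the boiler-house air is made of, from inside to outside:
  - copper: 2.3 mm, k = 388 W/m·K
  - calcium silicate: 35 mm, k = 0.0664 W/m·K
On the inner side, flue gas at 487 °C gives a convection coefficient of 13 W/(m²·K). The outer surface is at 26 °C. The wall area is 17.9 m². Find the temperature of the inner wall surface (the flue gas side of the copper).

Treating each layer as a thermal resistance in series:
R_inner film = 1/(h_i·A) = 1/(13×17.9) = 0.004297 K/W
R_copper = L/(kA) = 0.0023/(388×17.9) = 3.312×10^-7 K/W
R_calcium silicate = L/(kA) = 0.035/(0.0664×17.9) = 0.02945 K/W
R_total = 0.03375 K/W;  Q = ΔT/R_total = 461/0.03375 = 13660 W
T_interface = T_inner − Q·ΣR(inner→interface) = 487 − 13700×0.004297

T ≈ 428 °C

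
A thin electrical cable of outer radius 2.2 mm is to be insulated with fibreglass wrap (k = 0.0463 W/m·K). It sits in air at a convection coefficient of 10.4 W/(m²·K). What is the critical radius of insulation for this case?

For a cylinder r_cr = k/h = 0.0463/10.4
r_cr = 4.45 mm; since the bare radius (2.2 mm) is below r_cr, adding a thin layer of insulation will *increase* heat loss.

r_cr ≈ 4.45 mm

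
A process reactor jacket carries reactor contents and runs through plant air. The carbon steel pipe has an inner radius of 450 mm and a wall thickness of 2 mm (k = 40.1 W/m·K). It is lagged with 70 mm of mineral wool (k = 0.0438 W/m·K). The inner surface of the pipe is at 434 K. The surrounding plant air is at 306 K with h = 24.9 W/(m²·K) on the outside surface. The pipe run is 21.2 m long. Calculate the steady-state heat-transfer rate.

Cylindrical conduction, so R = ln(r₂/r₁)/(2πkL) per layer, in series:
R_carbon steel pipe wall = ln(452/450)/(2π×40.1×21.2) = 8.302×10^-7 K/W
R_mineral wool = ln(522/452)/(2π×0.0438×21.2) = 0.02468 K/W
R_outer film = 1/(h_o·2πr_oL) = 1/(24.9×2π×0.522×21.2) = 5.776×10^-4 K/W
R_total = 0.02526 K/W
Q = ΔT/R_total = 128/0.02526

Q ≈ 5070 W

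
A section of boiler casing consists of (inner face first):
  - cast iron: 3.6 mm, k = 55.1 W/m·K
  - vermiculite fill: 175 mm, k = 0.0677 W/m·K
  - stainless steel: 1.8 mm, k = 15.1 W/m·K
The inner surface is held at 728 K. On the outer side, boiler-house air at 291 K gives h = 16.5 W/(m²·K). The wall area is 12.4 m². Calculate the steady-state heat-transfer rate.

Q ≈ 2050 W

Treating each layer as a thermal resistance in series:
R_cast iron = L/(kA) = 0.0036/(55.1×12.4) = 5.269×10^-6 K/W
R_vermiculite fill = L/(kA) = 0.175/(0.0677×12.4) = 0.2085 K/W
R_stainless steel = L/(kA) = 0.0018/(15.1×12.4) = 9.613×10^-6 K/W
R_outer film = 1/(h_o·A) = 1/(16.5×12.4) = 0.004888 K/W
R_total = 0.2134 K/W
Q = ΔT / R_total = 437 / 0.2134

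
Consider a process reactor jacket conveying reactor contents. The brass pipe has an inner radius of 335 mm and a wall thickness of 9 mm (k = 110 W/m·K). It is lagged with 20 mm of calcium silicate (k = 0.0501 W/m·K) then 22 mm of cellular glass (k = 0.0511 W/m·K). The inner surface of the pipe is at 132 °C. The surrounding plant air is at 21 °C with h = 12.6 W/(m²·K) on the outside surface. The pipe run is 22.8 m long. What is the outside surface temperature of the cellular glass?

T ≈ 30.2 °C

For a radial system each layer contributes R = ln(r_out/r_in)/(2πkL); films add R = 1/(hA).
R_brass pipe wall = ln(344/335)/(2π×110×22.8) = 1.682×10^-6 K/W
R_calcium silicate = ln(364/344)/(2π×0.0501×22.8) = 0.007874 K/W
R_cellular glass = ln(386/364)/(2π×0.0511×22.8) = 0.008016 K/W
R_outer film = 1/(h_o·2πr_oL) = 1/(12.6×2π×0.386×22.8) = 0.001435 K/W
R_total = 0.01733 K/W
Q = ΔT/R_total = 111/0.01733
Q = 6410 W
T_interface = T_inner − Q·ΣR(inner→interface) = 132 − 6410×0.01589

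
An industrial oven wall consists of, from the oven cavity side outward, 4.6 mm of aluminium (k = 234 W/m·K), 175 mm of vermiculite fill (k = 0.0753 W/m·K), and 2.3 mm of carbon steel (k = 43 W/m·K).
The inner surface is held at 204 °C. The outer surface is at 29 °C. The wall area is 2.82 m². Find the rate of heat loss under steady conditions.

Q ≈ 212 W

Series thermal resistances:
R_aluminium = L/(kA) = 0.0046/(234×2.82) = 6.971×10^-6 K/W
R_vermiculite fill = L/(kA) = 0.175/(0.0753×2.82) = 0.8241 K/W
R_carbon steel = L/(kA) = 0.0023/(43×2.82) = 1.897×10^-5 K/W
R_total = 0.8242 K/W
Q = ΔT / R_total = 175 / 0.8242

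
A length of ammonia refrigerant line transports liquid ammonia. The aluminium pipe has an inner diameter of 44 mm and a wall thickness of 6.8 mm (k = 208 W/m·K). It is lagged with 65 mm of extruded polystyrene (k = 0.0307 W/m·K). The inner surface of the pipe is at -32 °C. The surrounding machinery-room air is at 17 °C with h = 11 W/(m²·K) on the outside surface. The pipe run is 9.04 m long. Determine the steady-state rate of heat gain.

For a radial system each layer contributes R = ln(r_out/r_in)/(2πkL); films add R = 1/(hA).
R_aluminium pipe wall = ln(28.8/22)/(2π×208×9.04) = 2.28×10^-5 K/W
R_extruded polystyrene = ln(93.8/28.8)/(2π×0.0307×9.04) = 0.6772 K/W
R_outer film = 1/(h_o·2πr_oL) = 1/(11×2π×0.0938×9.04) = 0.01706 K/W
R_total = 0.6942 K/W
Q = ΔT/R_total = 49/0.6942

Q ≈ 70.6 W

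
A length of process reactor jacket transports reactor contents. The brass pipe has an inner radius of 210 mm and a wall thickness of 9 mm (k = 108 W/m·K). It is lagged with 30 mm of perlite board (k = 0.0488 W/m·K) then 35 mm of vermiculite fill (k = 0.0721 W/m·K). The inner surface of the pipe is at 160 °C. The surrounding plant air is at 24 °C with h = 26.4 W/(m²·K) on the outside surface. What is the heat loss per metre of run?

q′ ≈ 186 W/m

For a radial system each layer contributes R = ln(r_out/r_in)/(2πkL); films add R = 1/(hA).
R_brass pipe wall = ln(219/210)/(2π×108×1) = 6.184×10^-5 K/W
R_perlite board = ln(249/219)/(2π×0.0488×1) = 0.4187 K/W
R_vermiculite fill = ln(284/249)/(2π×0.0721×1) = 0.2903 K/W
R_outer film = 1/(h_o·2πr_oL) = 1/(26.4×2π×0.284×1) = 0.02123 K/W
R_total = 0.7303 K/W
Q = ΔT/R_total = 136/0.7303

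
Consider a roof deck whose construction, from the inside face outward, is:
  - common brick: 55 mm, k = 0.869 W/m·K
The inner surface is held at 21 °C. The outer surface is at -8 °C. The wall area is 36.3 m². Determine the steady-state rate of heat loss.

Thermal resistances in series:
R_common brick = L/(kA) = 0.055/(0.869×36.3) = 0.001744 K/W
R_total = 0.001744 K/W
Q = ΔT / R_total = 29 / 0.001744

Q ≈ 16600 W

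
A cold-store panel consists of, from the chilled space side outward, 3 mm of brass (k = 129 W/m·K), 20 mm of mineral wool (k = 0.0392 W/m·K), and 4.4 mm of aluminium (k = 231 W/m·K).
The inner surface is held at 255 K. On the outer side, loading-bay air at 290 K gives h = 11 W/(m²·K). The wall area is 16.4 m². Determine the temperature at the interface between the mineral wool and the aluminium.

T ≈ 285 K

Thermal resistances in series:
R_brass = L/(kA) = 0.003/(129×16.4) = 1.418×10^-6 K/W
R_mineral wool = L/(kA) = 0.02/(0.0392×16.4) = 0.03111 K/W
R_aluminium = L/(kA) = 0.0044/(231×16.4) = 1.161×10^-6 K/W
R_outer film = 1/(h_o·A) = 1/(11×16.4) = 0.005543 K/W
R_total = 0.03666 K/W;  Q = ΔT/R_total = 35/0.03666 = 954.8 W
T_interface = T_inner + Q·ΣR(inner→interface) = 255 + 955×0.03111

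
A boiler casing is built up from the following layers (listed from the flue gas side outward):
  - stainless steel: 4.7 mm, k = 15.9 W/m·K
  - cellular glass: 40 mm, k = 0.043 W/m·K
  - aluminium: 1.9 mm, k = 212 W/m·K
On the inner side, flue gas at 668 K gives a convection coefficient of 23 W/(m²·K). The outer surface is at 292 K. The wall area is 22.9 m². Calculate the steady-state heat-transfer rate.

Treating each layer as a thermal resistance in series:
R_inner film = 1/(h_i·A) = 1/(23×22.9) = 0.001899 K/W
R_stainless steel = L/(kA) = 0.0047/(15.9×22.9) = 1.291×10^-5 K/W
R_cellular glass = L/(kA) = 0.04/(0.043×22.9) = 0.04062 K/W
R_aluminium = L/(kA) = 0.0019/(212×22.9) = 3.914×10^-7 K/W
R_total = 0.04253 K/W
Q = ΔT / R_total = 376 / 0.04253

Q ≈ 8840 W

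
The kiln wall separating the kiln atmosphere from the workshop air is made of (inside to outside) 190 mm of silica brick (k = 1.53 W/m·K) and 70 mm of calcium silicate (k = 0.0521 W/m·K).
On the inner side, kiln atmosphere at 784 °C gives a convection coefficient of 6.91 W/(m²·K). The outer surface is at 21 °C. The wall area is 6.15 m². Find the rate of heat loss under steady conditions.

Q ≈ 2910 W

Model the wall as resistances in series:
R_inner film = 1/(h_i·A) = 1/(6.91×6.15) = 0.02353 K/W
R_silica brick = L/(kA) = 0.19/(1.53×6.15) = 0.02019 K/W
R_calcium silicate = L/(kA) = 0.07/(0.0521×6.15) = 0.2185 K/W
R_total = 0.2622 K/W
Q = ΔT / R_total = 763 / 0.2622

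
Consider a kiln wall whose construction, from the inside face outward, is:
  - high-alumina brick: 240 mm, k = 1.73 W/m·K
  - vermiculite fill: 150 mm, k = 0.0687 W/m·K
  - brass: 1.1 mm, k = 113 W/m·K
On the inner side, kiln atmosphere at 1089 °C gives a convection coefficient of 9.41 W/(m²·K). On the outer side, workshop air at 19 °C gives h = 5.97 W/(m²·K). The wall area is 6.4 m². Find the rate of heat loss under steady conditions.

Using the resistance-network approach (series):
R_inner film = 1/(h_i·A) = 1/(9.41×6.4) = 0.0166 K/W
R_high-alumina brick = L/(kA) = 0.24/(1.73×6.4) = 0.02168 K/W
R_vermiculite fill = L/(kA) = 0.15/(0.0687×6.4) = 0.3412 K/W
R_brass = L/(kA) = 0.0011/(113×6.4) = 1.521×10^-6 K/W
R_outer film = 1/(h_o·A) = 1/(5.97×6.4) = 0.02617 K/W
R_total = 0.4056 K/W
Q = ΔT / R_total = 1070 / 0.4056

Q ≈ 2640 W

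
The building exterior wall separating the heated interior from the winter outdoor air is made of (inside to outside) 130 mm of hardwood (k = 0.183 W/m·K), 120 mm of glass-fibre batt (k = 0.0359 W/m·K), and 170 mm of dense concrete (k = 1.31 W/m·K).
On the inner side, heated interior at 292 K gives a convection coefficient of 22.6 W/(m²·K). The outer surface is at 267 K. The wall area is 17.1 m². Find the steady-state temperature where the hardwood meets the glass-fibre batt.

T ≈ 288 K

Using the resistance-network approach (series):
R_inner film = 1/(h_i·A) = 1/(22.6×17.1) = 0.002588 K/W
R_hardwood = L/(kA) = 0.13/(0.183×17.1) = 0.04154 K/W
R_glass-fibre batt = L/(kA) = 0.12/(0.0359×17.1) = 0.1955 K/W
R_dense concrete = L/(kA) = 0.17/(1.31×17.1) = 0.007589 K/W
R_total = 0.2472 K/W;  Q = ΔT/R_total = 25/0.2472 = 101.1 W
T_interface = T_inner − Q·ΣR(inner→interface) = 292 − 101×0.04413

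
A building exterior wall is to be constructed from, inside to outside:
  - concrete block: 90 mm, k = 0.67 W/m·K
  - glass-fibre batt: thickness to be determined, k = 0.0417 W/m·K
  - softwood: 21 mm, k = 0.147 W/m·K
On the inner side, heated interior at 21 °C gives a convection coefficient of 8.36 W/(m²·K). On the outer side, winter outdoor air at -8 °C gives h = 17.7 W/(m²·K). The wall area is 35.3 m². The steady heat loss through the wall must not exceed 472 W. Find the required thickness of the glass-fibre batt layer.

L ≈ 71.5 mm

Using the resistance-network approach (series):
R_inner film = 1/(h_i·A) = 1/(8.36×35.3) = 0.003389 K/W
R_concrete block = L/(kA) = 0.09/(0.67×35.3) = 0.003805 K/W
R_softwood = L/(kA) = 0.021/(0.147×35.3) = 0.004047 K/W
R_outer film = 1/(h_o·A) = 1/(17.7×35.3) = 0.0016 K/W
Sum of the known resistances R_other = 0.01284 K/W
Required total resistance R_tot = ΔT/Q_allow = 29/472 = 0.06144 K/W
R_glass-fibre batt = R_tot − R_other = 0.0486 K/W
L = R·k·A = 0.0486×0.0417×35.3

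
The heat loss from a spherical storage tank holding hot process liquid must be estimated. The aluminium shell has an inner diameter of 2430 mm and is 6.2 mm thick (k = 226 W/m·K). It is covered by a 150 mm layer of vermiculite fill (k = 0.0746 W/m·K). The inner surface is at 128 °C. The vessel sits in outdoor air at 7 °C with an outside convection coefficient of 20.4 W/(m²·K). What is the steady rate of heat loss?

Q ≈ 1240 W

For a spherical shell R = (1/r₁ − 1/r₂)/(4πk); film R = 1/(h·4πr²). In series:
R_aluminium shell = (1/1.215 − 1/1.2212)/(4π×226) = 1.471×10^-6 K/W
R_vermiculite fill = (1/1.2212 − 1/1.3712)/(4π×0.0746) = 0.09556 K/W
R_outer film = 1/(h·4πr_o²) = 1/(20.4×4π×1.3712²) = 0.002075 K/W
R_total = 0.09763 K/W
Q = ΔT/R_total = 121/0.09763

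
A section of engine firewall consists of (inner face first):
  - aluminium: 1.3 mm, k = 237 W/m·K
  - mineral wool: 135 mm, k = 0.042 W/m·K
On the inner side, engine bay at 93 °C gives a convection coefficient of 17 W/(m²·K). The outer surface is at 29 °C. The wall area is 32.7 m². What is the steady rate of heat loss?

Q ≈ 639 W

Treating each layer as a thermal resistance in series:
R_inner film = 1/(h_i·A) = 1/(17×32.7) = 0.001799 K/W
R_aluminium = L/(kA) = 0.0013/(237×32.7) = 1.677×10^-7 K/W
R_mineral wool = L/(kA) = 0.135/(0.042×32.7) = 0.0983 K/W
R_total = 0.1001 K/W
Q = ΔT / R_total = 64 / 0.1001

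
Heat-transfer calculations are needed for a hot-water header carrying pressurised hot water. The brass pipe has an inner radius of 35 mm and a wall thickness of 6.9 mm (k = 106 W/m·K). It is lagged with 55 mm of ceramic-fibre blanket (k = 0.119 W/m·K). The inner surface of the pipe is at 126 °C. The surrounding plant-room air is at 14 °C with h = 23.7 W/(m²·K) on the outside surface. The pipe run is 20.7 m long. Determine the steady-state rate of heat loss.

Treating each annulus and film as a series resistance:
R_brass pipe wall = ln(41.9/35)/(2π×106×20.7) = 1.305×10^-5 K/W
R_ceramic-fibre blanket = ln(96.9/41.9)/(2π×0.119×20.7) = 0.05417 K/W
R_outer film = 1/(h_o·2πr_oL) = 1/(23.7×2π×0.0969×20.7) = 0.003348 K/W
R_total = 0.05753 K/W
Q = ΔT/R_total = 112/0.05753

Q ≈ 1950 W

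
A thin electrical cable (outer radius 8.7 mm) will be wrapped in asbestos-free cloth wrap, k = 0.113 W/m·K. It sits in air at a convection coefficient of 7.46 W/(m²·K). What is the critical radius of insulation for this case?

For a cylinder r_cr = k/h = 0.113/7.46
r_cr = 15.1 mm; since the bare radius (8.7 mm) is below r_cr, adding a thin layer of insulation will *increase* heat loss.

r_cr ≈ 15.1 mm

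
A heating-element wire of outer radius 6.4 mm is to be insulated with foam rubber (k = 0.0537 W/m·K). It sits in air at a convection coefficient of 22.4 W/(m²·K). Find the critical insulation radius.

r_cr ≈ 2.4 mm

For a cylinder r_cr = k/h = 0.0537/22.4
r_cr = 2.4 mm; since the bare radius (6.4 mm) is above r_cr, any added insulation will reduce heat loss.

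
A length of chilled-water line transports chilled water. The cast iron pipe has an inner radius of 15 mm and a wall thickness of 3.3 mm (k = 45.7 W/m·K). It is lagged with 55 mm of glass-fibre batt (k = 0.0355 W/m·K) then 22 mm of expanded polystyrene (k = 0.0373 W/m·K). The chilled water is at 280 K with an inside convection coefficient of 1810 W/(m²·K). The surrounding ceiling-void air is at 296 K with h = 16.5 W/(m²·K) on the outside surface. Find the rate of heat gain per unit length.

Treating each annulus and film as a series resistance:
R_inner film = 1/(h_i·2πr₁L) = 1/(1810×2π×0.015×1) = 0.005862 K/W
R_cast iron pipe wall = ln(18.3/15)/(2π×45.7×1) = 6.925×10^-4 K/W
R_glass-fibre batt = ln(73.3/18.3)/(2π×0.0355×1) = 6.221 K/W
R_expanded polystyrene = ln(95.3/73.3)/(2π×0.0373×1) = 1.12 K/W
R_outer film = 1/(h_o·2πr_oL) = 1/(16.5×2π×0.0953×1) = 0.1012 K/W
R_total = 7.449 K/W
Q = ΔT/R_total = 16/7.449

q′ ≈ 2.15 W/m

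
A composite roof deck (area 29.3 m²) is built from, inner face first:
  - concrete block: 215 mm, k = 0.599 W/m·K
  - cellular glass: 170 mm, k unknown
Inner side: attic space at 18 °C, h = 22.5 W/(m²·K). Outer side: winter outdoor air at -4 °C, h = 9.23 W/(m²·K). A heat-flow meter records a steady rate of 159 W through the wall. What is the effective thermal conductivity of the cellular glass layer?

k ≈ 0.048 W/(m·K)

Model the wall as resistances in series:
R_inner film = 1/(h_i·A) = 1/(22.5×29.3) = 0.001517 K/W
R_concrete block = L/(kA) = 0.215/(0.599×29.3) = 0.01225 K/W
R_outer film = 1/(h_o·A) = 1/(9.23×29.3) = 0.003698 K/W
Sum of known resistances R_other = 0.01746 K/W
Total R = ΔT/Q = 22/159 = 0.1384 K/W
R_cellular glass = R_total − R_other = 0.1209 K/W
k = L/(R·A) = 0.17/(0.1209×29.3)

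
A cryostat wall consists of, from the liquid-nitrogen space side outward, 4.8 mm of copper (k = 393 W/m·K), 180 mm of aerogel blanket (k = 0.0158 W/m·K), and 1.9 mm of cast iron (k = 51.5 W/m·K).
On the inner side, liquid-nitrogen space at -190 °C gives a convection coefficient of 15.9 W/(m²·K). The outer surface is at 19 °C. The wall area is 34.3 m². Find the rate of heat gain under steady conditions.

Model the wall as resistances in series:
R_inner film = 1/(h_i·A) = 1/(15.9×34.3) = 0.001834 K/W
R_copper = L/(kA) = 0.0048/(393×34.3) = 3.561×10^-7 K/W
R_aerogel blanket = L/(kA) = 0.18/(0.0158×34.3) = 0.3321 K/W
R_cast iron = L/(kA) = 0.0019/(51.5×34.3) = 1.076×10^-6 K/W
R_total = 0.334 K/W
Q = ΔT / R_total = 209 / 0.334

Q ≈ 626 W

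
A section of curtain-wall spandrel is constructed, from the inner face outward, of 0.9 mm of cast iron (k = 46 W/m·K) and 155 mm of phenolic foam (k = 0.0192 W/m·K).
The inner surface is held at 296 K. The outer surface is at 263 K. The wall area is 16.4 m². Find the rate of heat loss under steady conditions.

Q ≈ 67 W

Series thermal resistances:
R_cast iron = L/(kA) = 0.0009/(46×16.4) = 1.193×10^-6 K/W
R_phenolic foam = L/(kA) = 0.155/(0.0192×16.4) = 0.4923 K/W
R_total = 0.4923 K/W
Q = ΔT / R_total = 33 / 0.4923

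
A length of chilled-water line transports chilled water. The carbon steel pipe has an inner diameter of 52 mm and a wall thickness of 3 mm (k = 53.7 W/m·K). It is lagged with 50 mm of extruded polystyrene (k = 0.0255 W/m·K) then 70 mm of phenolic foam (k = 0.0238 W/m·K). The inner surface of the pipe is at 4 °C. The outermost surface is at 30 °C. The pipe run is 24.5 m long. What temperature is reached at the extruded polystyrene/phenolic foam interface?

Radial resistances (cylindrical: R_cond = ln(r_o/r_i)/(2πkL), R_conv = 1/(h·2πrL)):
R_carbon steel pipe wall = ln(29/26)/(2π×53.7×24.5) = 1.321×10^-5 K/W
R_extruded polystyrene = ln(79/29)/(2π×0.0255×24.5) = 0.2553 K/W
R_phenolic foam = ln(149/79)/(2π×0.0238×24.5) = 0.1732 K/W
R_total = 0.4285 K/W
Q = ΔT/R_total = 26/0.4285
Q = 60.7 W
T_interface = T_inner + Q·ΣR(inner→interface) = 4 + 60.7×0.2553

T ≈ 19.5 °C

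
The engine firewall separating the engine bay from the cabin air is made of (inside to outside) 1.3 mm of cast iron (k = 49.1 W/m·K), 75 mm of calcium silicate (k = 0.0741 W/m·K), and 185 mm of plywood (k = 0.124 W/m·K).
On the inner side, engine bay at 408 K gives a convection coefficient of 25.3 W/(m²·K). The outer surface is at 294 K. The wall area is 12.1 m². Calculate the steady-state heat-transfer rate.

Thermal resistances in series:
R_inner film = 1/(h_i·A) = 1/(25.3×12.1) = 0.003267 K/W
R_cast iron = L/(kA) = 0.0013/(49.1×12.1) = 2.188×10^-6 K/W
R_calcium silicate = L/(kA) = 0.075/(0.0741×12.1) = 0.08365 K/W
R_plywood = L/(kA) = 0.185/(0.124×12.1) = 0.1233 K/W
R_total = 0.2102 K/W
Q = ΔT / R_total = 114 / 0.2102

Q ≈ 542 W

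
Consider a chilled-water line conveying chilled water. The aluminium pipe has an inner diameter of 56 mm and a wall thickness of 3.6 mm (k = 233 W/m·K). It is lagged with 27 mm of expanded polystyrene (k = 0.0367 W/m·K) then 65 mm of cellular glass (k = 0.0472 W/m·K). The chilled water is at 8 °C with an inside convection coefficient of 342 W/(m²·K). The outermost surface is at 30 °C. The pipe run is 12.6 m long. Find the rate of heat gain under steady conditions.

Per-layer cylindrical resistances, series-summed:
R_inner film = 1/(h_i·2πr₁L) = 1/(342×2π×0.028×12.6) = 0.001319 K/W
R_aluminium pipe wall = ln(31.6/28)/(2π×233×12.6) = 6.557×10^-6 K/W
R_expanded polystyrene = ln(58.6/31.6)/(2π×0.0367×12.6) = 0.2126 K/W
R_cellular glass = ln(123.6/58.6)/(2π×0.0472×12.6) = 0.1997 K/W
R_total = 0.4136 K/W
Q = ΔT/R_total = 22/0.4136

Q ≈ 53.2 W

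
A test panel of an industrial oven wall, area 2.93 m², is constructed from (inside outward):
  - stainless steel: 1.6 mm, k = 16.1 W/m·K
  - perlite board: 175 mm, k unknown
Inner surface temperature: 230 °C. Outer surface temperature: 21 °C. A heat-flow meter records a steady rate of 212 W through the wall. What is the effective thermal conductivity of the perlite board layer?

k ≈ 0.0606 W/(m·K)

Series thermal resistances:
R_stainless steel = L/(kA) = 0.0016/(16.1×2.93) = 3.392×10^-5 K/W
Sum of known resistances R_other = 3.392×10^-5 K/W
Total R = ΔT/Q = 209/212 = 0.9858 K/W
R_perlite board = R_total − R_other = 0.9858 K/W
k = L/(R·A) = 0.175/(0.9858×2.93)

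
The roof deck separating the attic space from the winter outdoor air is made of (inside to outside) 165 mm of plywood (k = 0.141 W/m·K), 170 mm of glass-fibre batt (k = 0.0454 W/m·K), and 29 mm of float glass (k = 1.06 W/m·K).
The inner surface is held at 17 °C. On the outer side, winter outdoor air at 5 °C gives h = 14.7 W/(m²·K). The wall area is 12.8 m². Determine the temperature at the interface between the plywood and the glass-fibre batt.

Series thermal resistances:
R_plywood = L/(kA) = 0.165/(0.141×12.8) = 0.09142 K/W
R_glass-fibre batt = L/(kA) = 0.17/(0.0454×12.8) = 0.2925 K/W
R_float glass = L/(kA) = 0.029/(1.06×12.8) = 0.002137 K/W
R_outer film = 1/(h_o·A) = 1/(14.7×12.8) = 0.005315 K/W
R_total = 0.3914 K/W;  Q = ΔT/R_total = 12/0.3914 = 30.66 W
T_interface = T_inner − Q·ΣR(inner→interface) = 17 − 30.7×0.09142

T ≈ 14.2 °C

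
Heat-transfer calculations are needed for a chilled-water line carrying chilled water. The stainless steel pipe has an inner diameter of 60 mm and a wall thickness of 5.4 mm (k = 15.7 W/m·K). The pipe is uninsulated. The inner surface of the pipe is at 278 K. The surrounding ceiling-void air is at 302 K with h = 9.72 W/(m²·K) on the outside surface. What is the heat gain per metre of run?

Cylindrical conduction, so R = ln(r₂/r₁)/(2πkL) per layer, in series:
R_stainless steel pipe wall = ln(35.4/30)/(2π×15.7×1) = 0.001678 K/W
R_outer film = 1/(h_o·2πr_oL) = 1/(9.72×2π×0.0354×1) = 0.4625 K/W
R_total = 0.4642 K/W
Q = ΔT/R_total = 24/0.4642

q′ ≈ 51.7 W/m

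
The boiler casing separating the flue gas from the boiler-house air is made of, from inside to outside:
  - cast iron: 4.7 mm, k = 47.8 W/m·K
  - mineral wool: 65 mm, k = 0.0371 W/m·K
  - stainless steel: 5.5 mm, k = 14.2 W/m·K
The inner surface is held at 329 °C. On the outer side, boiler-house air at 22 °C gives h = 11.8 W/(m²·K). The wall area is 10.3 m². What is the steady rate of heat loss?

Q ≈ 1720 W

Model the wall as resistances in series:
R_cast iron = L/(kA) = 0.0047/(47.8×10.3) = 9.546×10^-6 K/W
R_mineral wool = L/(kA) = 0.065/(0.0371×10.3) = 0.1701 K/W
R_stainless steel = L/(kA) = 0.0055/(14.2×10.3) = 3.76×10^-5 K/W
R_outer film = 1/(h_o·A) = 1/(11.8×10.3) = 0.008228 K/W
R_total = 0.1784 K/W
Q = ΔT / R_total = 307 / 0.1784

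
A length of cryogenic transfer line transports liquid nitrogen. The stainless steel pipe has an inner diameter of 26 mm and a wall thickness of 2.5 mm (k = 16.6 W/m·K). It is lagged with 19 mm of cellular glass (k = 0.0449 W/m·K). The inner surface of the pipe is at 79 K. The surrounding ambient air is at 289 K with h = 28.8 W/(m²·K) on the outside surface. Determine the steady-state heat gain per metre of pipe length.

q′ ≈ 70 W/m

Treating each annulus and film as a series resistance:
R_stainless steel pipe wall = ln(15.5/13)/(2π×16.6×1) = 0.001686 K/W
R_cellular glass = ln(34.5/15.5)/(2π×0.0449×1) = 2.836 K/W
R_outer film = 1/(h_o·2πr_oL) = 1/(28.8×2π×0.0345×1) = 0.1602 K/W
R_total = 2.998 K/W
Q = ΔT/R_total = 210/2.998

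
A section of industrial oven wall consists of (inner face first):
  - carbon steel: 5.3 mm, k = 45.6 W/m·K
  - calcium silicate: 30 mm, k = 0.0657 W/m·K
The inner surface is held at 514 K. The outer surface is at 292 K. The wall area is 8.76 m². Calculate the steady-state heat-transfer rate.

Treating each layer as a thermal resistance in series:
R_carbon steel = L/(kA) = 0.0053/(45.6×8.76) = 1.327×10^-5 K/W
R_calcium silicate = L/(kA) = 0.03/(0.0657×8.76) = 0.05213 K/W
R_total = 0.05214 K/W
Q = ΔT / R_total = 222 / 0.05214

Q ≈ 4260 W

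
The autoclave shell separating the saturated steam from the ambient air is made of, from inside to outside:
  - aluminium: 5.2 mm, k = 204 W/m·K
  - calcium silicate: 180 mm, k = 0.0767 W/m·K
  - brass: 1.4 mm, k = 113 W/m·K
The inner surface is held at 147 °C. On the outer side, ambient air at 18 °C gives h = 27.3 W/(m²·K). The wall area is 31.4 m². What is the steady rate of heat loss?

Treating each layer as a thermal resistance in series:
R_aluminium = L/(kA) = 0.0052/(204×31.4) = 8.118×10^-7 K/W
R_calcium silicate = L/(kA) = 0.18/(0.0767×31.4) = 0.07474 K/W
R_brass = L/(kA) = 0.0014/(113×31.4) = 3.946×10^-7 K/W
R_outer film = 1/(h_o·A) = 1/(27.3×31.4) = 0.001167 K/W
R_total = 0.07591 K/W
Q = ΔT / R_total = 129 / 0.07591

Q ≈ 1700 W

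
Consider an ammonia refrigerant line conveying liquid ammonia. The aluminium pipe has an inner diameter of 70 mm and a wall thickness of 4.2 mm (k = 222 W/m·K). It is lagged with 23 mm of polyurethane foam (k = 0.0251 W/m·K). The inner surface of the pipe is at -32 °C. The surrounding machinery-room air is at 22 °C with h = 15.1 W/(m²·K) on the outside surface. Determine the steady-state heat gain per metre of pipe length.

q′ ≈ 17.4 W/m

For a radial system each layer contributes R = ln(r_out/r_in)/(2πkL); films add R = 1/(hA).
R_aluminium pipe wall = ln(39.2/35)/(2π×222×1) = 8.125×10^-5 K/W
R_polyurethane foam = ln(62.2/39.2)/(2π×0.0251×1) = 2.927 K/W
R_outer film = 1/(h_o·2πr_oL) = 1/(15.1×2π×0.0622×1) = 0.1695 K/W
R_total = 3.097 K/W
Q = ΔT/R_total = 54/3.097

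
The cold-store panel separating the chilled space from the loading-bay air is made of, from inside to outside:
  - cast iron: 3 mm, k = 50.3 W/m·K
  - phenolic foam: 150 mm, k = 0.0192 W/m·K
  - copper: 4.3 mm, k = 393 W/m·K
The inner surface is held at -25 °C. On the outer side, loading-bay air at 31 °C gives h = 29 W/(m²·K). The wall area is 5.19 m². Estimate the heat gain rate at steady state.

Thermal resistances in series:
R_cast iron = L/(kA) = 0.003/(50.3×5.19) = 1.149×10^-5 K/W
R_phenolic foam = L/(kA) = 0.15/(0.0192×5.19) = 1.505 K/W
R_copper = L/(kA) = 0.0043/(393×5.19) = 2.108×10^-6 K/W
R_outer film = 1/(h_o·A) = 1/(29×5.19) = 0.006644 K/W
R_total = 1.512 K/W
Q = ΔT / R_total = 56 / 1.512

Q ≈ 37 W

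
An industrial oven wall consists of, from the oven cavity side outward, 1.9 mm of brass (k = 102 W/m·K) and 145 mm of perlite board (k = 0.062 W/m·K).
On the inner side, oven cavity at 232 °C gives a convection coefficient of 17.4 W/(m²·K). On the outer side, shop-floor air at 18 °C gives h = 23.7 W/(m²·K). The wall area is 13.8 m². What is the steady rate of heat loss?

Q ≈ 1210 W

Thermal resistances in series:
R_inner film = 1/(h_i·A) = 1/(17.4×13.8) = 0.004165 K/W
R_brass = L/(kA) = 0.0019/(102×13.8) = 1.35×10^-6 K/W
R_perlite board = L/(kA) = 0.145/(0.062×13.8) = 0.1695 K/W
R_outer film = 1/(h_o·A) = 1/(23.7×13.8) = 0.003058 K/W
R_total = 0.1767 K/W
Q = ΔT / R_total = 214 / 0.1767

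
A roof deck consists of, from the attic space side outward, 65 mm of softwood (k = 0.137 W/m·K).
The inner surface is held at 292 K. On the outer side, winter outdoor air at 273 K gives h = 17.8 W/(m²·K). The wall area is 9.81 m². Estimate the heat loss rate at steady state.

Q ≈ 351 W

Treating each layer as a thermal resistance in series:
R_softwood = L/(kA) = 0.065/(0.137×9.81) = 0.04836 K/W
R_outer film = 1/(h_o·A) = 1/(17.8×9.81) = 0.005727 K/W
R_total = 0.05409 K/W
Q = ΔT / R_total = 19 / 0.05409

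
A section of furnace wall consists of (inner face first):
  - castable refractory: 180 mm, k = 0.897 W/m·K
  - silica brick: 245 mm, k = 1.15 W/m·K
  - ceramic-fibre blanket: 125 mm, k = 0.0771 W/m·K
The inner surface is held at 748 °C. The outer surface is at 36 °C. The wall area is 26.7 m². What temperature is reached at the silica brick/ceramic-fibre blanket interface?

Using the resistance-network approach (series):
R_castable refractory = L/(kA) = 0.18/(0.897×26.7) = 0.007516 K/W
R_silica brick = L/(kA) = 0.245/(1.15×26.7) = 0.007979 K/W
R_ceramic-fibre blanket = L/(kA) = 0.125/(0.0771×26.7) = 0.06072 K/W
R_total = 0.07622 K/W;  Q = ΔT/R_total = 712/0.07622 = 9342 W
T_interface = T_inner − Q·ΣR(inner→interface) = 748 − 9340×0.01549

T ≈ 603 °C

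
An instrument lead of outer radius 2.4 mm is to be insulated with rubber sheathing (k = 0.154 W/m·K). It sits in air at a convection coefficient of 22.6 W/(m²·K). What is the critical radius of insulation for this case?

r_cr ≈ 6.81 mm

For a cylinder r_cr = k/h = 0.154/22.6
r_cr = 6.81 mm; since the bare radius (2.4 mm) is below r_cr, adding a thin layer of insulation will *increase* heat loss.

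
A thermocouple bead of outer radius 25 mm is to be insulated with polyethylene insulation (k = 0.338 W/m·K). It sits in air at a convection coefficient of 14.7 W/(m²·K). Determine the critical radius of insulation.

r_cr ≈ 46 mm

For a sphere r_cr = 2k/h = 2×0.338/14.7
r_cr = 46 mm; since the bare radius (25 mm) is below r_cr, adding a thin layer of insulation will *increase* heat loss.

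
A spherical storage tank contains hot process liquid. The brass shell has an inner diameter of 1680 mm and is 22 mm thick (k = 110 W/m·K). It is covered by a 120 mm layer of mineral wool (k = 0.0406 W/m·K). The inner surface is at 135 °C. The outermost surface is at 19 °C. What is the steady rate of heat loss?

Spherical conduction: R = (1/r_in − 1/r_out)/(4πk) per layer; series-sum.
R_brass shell = (1/0.84 − 1/0.862)/(4π×110) = 2.198×10^-5 K/W
R_mineral wool = (1/0.862 − 1/0.982)/(4π×0.0406) = 0.2779 K/W
R_total = 0.2779 K/W
Q = ΔT/R_total = 116/0.2779

Q ≈ 417 W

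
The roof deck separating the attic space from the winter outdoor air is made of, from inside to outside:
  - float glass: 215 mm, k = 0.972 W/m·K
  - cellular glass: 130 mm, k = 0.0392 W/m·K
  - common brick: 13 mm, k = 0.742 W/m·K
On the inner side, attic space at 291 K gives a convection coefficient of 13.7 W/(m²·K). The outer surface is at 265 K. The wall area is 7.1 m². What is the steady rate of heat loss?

Thermal resistances in series:
R_inner film = 1/(h_i·A) = 1/(13.7×7.1) = 0.01028 K/W
R_float glass = L/(kA) = 0.215/(0.972×7.1) = 0.03115 K/W
R_cellular glass = L/(kA) = 0.13/(0.0392×7.1) = 0.4671 K/W
R_common brick = L/(kA) = 0.013/(0.742×7.1) = 0.002468 K/W
R_total = 0.511 K/W
Q = ΔT / R_total = 26 / 0.511

Q ≈ 50.9 W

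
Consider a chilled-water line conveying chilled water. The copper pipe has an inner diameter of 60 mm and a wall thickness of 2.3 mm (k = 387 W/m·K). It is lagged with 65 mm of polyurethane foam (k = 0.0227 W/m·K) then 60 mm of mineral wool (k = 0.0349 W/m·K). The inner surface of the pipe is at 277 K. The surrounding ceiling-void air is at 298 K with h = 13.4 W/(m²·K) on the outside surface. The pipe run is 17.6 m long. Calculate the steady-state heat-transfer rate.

Q ≈ 37 W

For a radial system each layer contributes R = ln(r_out/r_in)/(2πkL); films add R = 1/(hA).
R_copper pipe wall = ln(32.3/30)/(2π×387×17.6) = 1.726×10^-6 K/W
R_polyurethane foam = ln(97.3/32.3)/(2π×0.0227×17.6) = 0.4393 K/W
R_mineral wool = ln(157.3/97.3)/(2π×0.0349×17.6) = 0.1245 K/W
R_outer film = 1/(h_o·2πr_oL) = 1/(13.4×2π×0.1573×17.6) = 0.00429 K/W
R_total = 0.568 K/W
Q = ΔT/R_total = 21/0.568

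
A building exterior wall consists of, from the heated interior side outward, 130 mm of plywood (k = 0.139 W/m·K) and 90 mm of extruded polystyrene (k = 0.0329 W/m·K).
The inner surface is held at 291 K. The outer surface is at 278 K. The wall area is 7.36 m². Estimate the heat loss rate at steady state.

Thermal resistances in series:
R_plywood = L/(kA) = 0.13/(0.139×7.36) = 0.1271 K/W
R_extruded polystyrene = L/(kA) = 0.09/(0.0329×7.36) = 0.3717 K/W
R_total = 0.4988 K/W
Q = ΔT / R_total = 13 / 0.4988

Q ≈ 26.1 W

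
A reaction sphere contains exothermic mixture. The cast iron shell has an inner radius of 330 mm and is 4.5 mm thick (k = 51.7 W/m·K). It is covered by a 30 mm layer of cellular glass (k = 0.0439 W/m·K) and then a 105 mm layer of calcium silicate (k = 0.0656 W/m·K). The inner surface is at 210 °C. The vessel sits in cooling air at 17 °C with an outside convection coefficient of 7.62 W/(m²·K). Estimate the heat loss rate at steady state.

Q ≈ 156 W

Radial (spherical) resistances in series:
R_cast iron shell = (1/0.33 − 1/0.3345)/(4π×51.7) = 6.275×10^-5 K/W
R_cellular glass = (1/0.3345 − 1/0.3645)/(4π×0.0439) = 0.446 K/W
R_calcium silicate = (1/0.3645 − 1/0.4695)/(4π×0.0656) = 0.7443 K/W
R_outer film = 1/(h·4πr_o²) = 1/(7.62×4π×0.4695²) = 0.04738 K/W
R_total = 1.238 K/W
Q = ΔT/R_total = 193/1.238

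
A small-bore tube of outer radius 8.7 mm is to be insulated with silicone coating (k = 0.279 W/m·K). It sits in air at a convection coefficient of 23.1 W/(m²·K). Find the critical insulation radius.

For a cylinder r_cr = k/h = 0.279/23.1
r_cr = 12.1 mm; since the bare radius (8.7 mm) is below r_cr, adding a thin layer of insulation will *increase* heat loss.

r_cr ≈ 12.1 mm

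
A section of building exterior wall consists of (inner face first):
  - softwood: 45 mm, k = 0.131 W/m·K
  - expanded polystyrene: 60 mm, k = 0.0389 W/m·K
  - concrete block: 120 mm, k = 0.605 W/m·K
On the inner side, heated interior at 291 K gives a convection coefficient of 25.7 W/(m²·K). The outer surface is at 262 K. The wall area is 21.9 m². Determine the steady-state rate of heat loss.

Q ≈ 299 W

Series thermal resistances:
R_inner film = 1/(h_i·A) = 1/(25.7×21.9) = 0.001777 K/W
R_softwood = L/(kA) = 0.045/(0.131×21.9) = 0.01569 K/W
R_expanded polystyrene = L/(kA) = 0.06/(0.0389×21.9) = 0.07043 K/W
R_concrete block = L/(kA) = 0.12/(0.605×21.9) = 0.009057 K/W
R_total = 0.09695 K/W
Q = ΔT / R_total = 29 / 0.09695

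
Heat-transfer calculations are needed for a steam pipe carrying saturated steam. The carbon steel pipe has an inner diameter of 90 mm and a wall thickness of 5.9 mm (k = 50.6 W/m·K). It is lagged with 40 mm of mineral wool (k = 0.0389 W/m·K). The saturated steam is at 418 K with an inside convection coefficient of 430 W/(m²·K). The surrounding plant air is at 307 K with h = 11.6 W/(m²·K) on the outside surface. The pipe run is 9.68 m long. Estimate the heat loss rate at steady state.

Q ≈ 424 W

For a radial system each layer contributes R = ln(r_out/r_in)/(2πkL); films add R = 1/(hA).
R_inner film = 1/(h_i·2πr₁L) = 1/(430×2π×0.045×9.68) = 8.497×10^-4 K/W
R_carbon steel pipe wall = ln(50.9/45)/(2π×50.6×9.68) = 4.003×10^-5 K/W
R_mineral wool = ln(90.9/50.9)/(2π×0.0389×9.68) = 0.2451 K/W
R_outer film = 1/(h_o·2πr_oL) = 1/(11.6×2π×0.0909×9.68) = 0.01559 K/W
R_total = 0.2616 K/W
Q = ΔT/R_total = 111/0.2616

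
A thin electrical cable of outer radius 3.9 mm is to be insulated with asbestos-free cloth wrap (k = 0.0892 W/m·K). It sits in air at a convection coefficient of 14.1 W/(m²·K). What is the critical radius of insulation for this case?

For a cylinder r_cr = k/h = 0.0892/14.1
r_cr = 6.33 mm; since the bare radius (3.9 mm) is below r_cr, adding a thin layer of insulation will *increase* heat loss.

r_cr ≈ 6.33 mm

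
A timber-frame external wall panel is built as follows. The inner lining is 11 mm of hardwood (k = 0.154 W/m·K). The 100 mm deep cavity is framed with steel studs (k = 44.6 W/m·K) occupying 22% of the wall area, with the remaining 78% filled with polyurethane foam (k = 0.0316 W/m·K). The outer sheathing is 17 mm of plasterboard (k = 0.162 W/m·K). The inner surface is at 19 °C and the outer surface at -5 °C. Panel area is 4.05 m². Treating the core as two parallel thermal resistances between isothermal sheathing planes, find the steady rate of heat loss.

Q ≈ 521 W

Sheathing layers in series; stud and cavity paths in parallel between them.
R_inner = 0.011/(0.154×4.05) = 0.01764 K/W
R_stud  = 0.1/(44.6×0.22×4.05) = 0.002516 K/W
R_cav   = 0.1/(0.0316×0.78×4.05) = 1.002 K/W
1/R_core = 1/R_stud + 1/R_cav → R_core = 0.00251 K/W
R_outer = 0.017/(0.162×4.05) = 0.02591 K/W
R_total = 0.04606 K/W
Q = ΔT/R_total = 24/0.04606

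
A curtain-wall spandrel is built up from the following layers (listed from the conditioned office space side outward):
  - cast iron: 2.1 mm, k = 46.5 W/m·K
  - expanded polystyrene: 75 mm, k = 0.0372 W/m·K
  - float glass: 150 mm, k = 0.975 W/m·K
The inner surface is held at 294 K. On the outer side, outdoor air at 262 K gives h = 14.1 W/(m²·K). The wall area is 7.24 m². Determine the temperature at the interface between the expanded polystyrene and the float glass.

Model the wall as resistances in series:
R_cast iron = L/(kA) = 0.0021/(46.5×7.24) = 6.238×10^-6 K/W
R_expanded polystyrene = L/(kA) = 0.075/(0.0372×7.24) = 0.2785 K/W
R_float glass = L/(kA) = 0.15/(0.975×7.24) = 0.02125 K/W
R_outer film = 1/(h_o·A) = 1/(14.1×7.24) = 0.009796 K/W
R_total = 0.3095 K/W;  Q = ΔT/R_total = 32/0.3095 = 103.4 W
T_interface = T_inner − Q·ΣR(inner→interface) = 294 − 103×0.2785

T ≈ 265 K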